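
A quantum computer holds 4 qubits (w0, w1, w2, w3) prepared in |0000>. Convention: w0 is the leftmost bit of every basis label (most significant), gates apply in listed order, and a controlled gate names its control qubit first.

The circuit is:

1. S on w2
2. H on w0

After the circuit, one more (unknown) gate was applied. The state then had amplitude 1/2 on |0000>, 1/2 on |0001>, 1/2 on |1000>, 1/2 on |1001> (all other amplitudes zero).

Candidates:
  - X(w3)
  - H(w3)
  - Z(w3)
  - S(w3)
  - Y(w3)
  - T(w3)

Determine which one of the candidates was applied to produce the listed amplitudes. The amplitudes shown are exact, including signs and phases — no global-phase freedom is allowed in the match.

It was H(w3) that produced the state shown.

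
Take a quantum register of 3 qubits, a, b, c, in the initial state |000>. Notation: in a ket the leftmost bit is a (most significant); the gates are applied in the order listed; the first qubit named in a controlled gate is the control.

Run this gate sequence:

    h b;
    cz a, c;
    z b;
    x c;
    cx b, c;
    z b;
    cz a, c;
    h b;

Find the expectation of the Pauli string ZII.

The expectation value of ZII is 1.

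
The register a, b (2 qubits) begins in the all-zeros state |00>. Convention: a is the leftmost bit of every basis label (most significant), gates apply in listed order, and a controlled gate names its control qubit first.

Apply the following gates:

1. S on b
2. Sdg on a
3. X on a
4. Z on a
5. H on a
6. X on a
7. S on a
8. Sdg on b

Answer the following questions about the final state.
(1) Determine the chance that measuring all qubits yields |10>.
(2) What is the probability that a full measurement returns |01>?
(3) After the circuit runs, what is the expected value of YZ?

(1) Outcome |10> occurs with probability 1/2.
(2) A full measurement returns |01> with probability 0.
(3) In the final state, YZ has expectation -1.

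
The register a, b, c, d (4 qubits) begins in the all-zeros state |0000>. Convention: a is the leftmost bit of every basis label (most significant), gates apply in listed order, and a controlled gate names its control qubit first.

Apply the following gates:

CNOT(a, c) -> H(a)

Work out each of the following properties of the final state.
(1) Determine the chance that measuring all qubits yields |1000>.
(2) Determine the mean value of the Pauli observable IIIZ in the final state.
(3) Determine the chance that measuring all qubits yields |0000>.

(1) Outcome |1000> occurs with probability 1/2.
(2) The expectation value of IIIZ is 1.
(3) Outcome |0000> occurs with probability 1/2.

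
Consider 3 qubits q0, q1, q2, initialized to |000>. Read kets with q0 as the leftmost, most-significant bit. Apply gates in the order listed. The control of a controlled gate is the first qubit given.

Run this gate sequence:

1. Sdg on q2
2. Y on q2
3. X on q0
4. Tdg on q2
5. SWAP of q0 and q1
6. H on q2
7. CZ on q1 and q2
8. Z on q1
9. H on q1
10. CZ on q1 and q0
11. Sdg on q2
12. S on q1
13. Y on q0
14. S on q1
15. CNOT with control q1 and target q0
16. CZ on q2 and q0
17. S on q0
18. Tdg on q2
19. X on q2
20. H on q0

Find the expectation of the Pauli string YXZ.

In the final state, YXZ has expectation 1.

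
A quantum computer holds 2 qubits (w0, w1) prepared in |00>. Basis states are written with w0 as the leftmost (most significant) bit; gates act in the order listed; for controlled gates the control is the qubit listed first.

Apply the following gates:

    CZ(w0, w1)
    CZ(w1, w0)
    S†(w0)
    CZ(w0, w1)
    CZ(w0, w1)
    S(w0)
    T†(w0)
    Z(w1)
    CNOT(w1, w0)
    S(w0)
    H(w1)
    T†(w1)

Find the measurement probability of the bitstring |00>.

A full measurement returns |00> with probability 1/2. Key observation: steps 3-6 multiply out to the identity, so the circuit reduces to the remaining gates.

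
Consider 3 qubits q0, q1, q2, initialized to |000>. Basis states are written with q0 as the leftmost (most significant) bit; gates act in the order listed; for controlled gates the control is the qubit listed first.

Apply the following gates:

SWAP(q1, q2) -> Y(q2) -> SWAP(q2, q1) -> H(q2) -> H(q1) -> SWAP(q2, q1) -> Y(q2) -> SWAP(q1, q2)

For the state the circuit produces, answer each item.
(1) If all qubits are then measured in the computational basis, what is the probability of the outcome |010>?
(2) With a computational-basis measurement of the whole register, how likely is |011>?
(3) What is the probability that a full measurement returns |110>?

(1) A full measurement returns |010> with probability 1/4.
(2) A full measurement returns |011> with probability 1/4.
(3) Outcome |110> occurs with probability 0.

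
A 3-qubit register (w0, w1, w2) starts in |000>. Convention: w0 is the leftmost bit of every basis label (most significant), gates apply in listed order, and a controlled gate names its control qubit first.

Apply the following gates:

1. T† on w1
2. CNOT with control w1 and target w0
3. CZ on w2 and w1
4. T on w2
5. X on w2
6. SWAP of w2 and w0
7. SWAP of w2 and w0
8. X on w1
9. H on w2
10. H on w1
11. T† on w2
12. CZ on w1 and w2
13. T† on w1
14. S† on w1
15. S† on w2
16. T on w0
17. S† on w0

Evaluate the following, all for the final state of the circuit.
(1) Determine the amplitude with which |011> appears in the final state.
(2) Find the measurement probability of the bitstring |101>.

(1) The amplitude on |011> is -I/2. Key observation: steps 6-7 multiply out to the identity, so the circuit reduces to the remaining gates.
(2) Outcome |101> occurs with probability 0.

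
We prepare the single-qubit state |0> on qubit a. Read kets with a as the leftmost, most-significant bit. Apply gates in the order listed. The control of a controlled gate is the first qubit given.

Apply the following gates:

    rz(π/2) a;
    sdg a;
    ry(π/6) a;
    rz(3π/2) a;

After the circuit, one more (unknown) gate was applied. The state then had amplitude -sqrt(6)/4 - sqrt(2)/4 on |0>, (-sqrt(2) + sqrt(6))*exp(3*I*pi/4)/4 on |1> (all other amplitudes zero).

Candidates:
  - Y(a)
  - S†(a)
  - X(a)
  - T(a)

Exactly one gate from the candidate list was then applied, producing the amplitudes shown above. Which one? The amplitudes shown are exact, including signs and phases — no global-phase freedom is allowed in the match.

The applied gate was T(a).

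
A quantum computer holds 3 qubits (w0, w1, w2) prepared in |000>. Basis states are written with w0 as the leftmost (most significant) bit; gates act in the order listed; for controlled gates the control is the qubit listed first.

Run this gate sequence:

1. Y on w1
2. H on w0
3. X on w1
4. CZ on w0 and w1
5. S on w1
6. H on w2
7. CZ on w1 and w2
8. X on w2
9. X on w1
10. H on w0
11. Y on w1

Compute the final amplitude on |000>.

The final state's coefficient on |000> equals sqrt(2)/2.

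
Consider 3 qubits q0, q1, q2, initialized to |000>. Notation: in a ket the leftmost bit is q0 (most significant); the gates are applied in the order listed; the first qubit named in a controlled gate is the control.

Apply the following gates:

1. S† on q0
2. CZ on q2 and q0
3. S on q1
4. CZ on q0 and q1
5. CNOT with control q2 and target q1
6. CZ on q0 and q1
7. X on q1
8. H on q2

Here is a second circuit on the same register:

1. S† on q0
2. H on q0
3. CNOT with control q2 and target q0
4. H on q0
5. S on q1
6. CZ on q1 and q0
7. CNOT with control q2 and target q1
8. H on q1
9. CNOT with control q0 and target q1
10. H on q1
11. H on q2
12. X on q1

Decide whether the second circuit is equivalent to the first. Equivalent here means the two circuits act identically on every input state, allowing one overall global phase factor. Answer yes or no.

Yes: on every input state the two circuits agree up to one overall phase factor.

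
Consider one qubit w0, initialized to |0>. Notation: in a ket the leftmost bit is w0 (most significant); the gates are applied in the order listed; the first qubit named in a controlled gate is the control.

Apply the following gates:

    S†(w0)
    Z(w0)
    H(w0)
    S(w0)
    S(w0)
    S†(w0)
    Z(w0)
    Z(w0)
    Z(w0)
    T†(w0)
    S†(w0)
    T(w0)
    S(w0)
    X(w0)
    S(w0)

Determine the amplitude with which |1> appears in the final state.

The final state's coefficient on |1> equals sqrt(2)*I/2.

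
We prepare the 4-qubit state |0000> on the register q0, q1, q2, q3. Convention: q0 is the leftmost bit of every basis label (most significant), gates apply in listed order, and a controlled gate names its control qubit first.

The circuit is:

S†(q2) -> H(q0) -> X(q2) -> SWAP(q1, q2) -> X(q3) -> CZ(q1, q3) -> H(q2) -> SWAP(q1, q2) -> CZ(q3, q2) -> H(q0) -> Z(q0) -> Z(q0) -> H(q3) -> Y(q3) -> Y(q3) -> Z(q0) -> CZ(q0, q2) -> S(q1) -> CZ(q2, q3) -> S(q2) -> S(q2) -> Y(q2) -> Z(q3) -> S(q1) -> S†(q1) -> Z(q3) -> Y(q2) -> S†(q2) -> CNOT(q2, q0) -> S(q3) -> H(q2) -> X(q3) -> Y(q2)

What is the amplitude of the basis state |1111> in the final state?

The final state's coefficient on |1111> equals -sqrt(2)*I/4. Key observation: the block from step 21 through step 28 cancels to the identity and can be dropped.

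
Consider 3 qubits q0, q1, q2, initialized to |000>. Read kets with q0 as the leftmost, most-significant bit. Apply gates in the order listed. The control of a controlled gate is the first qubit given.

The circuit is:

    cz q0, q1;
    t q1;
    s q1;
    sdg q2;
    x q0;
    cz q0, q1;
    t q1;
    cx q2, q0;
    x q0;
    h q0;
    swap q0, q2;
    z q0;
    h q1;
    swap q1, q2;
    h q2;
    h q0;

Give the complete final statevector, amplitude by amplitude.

After the circuit, the state carries amplitude 1/2 on |000>, 0 on |001>, 1/2 on |010>, 0 on |011>, 1/2 on |100>, 0 on |101>, 1/2 on |110>, 0 on |111>.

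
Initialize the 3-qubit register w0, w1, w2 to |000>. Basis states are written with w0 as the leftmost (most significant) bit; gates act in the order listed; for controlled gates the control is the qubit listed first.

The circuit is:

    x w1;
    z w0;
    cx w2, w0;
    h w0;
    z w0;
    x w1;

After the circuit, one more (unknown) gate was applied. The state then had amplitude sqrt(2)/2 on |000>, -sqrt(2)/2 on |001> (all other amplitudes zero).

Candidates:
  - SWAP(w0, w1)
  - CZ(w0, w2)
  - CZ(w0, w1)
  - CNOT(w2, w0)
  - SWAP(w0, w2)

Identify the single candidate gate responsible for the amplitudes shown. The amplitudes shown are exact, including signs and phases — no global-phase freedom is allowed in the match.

It was SWAP(w0, w2) that produced the state shown.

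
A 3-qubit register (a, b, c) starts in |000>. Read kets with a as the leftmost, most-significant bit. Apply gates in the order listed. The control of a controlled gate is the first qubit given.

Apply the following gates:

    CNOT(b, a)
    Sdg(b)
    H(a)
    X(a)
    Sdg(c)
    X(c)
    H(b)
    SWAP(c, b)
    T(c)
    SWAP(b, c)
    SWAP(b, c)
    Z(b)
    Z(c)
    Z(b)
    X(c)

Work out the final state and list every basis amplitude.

After the circuit, the state carries amplitude 0 on |000>, 0 on |001>, -exp(I*pi/4)/2 on |010>, 1/2 on |011>, 0 on |100>, 0 on |101>, -exp(I*pi/4)/2 on |110>, 1/2 on |111>. Key observation: gates 10-11 undo each other exactly, leaving only the rest of the circuit to track.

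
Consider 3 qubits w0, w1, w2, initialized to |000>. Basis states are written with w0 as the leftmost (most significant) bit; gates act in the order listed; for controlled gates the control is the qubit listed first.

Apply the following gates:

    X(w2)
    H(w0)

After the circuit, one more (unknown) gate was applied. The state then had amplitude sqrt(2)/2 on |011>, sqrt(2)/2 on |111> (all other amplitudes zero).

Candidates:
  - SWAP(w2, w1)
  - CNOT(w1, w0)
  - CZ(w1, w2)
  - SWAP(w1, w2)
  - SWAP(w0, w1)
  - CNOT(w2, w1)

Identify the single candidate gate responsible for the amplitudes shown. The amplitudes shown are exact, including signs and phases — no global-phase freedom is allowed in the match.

The applied gate was CNOT(w2, w1).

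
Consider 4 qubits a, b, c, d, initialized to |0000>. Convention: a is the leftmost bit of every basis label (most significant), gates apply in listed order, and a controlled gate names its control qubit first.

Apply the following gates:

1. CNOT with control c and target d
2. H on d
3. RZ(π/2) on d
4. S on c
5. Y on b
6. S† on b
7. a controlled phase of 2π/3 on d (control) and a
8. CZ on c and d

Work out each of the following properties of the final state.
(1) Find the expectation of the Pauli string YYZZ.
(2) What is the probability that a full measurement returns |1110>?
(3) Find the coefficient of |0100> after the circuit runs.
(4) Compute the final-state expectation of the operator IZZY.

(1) The expectation value of YYZZ is 0.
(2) The probability of measuring |1110> is 0.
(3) The final state's coefficient on |0100> equals -sqrt(2)*exp(3*I*pi/4)/2.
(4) The expectation value of IZZY is -1.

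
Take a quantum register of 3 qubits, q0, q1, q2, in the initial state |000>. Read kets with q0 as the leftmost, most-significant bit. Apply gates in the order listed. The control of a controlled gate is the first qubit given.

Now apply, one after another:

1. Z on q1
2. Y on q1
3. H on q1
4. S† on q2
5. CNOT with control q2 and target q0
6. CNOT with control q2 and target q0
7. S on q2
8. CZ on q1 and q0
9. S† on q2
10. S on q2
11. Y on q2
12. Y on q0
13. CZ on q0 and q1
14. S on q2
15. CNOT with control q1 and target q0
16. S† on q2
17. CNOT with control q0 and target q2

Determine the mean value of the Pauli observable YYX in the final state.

The expectation value of YYX is 1. Key observation: steps 5-6 multiply out to the identity, so the circuit reduces to the remaining gates.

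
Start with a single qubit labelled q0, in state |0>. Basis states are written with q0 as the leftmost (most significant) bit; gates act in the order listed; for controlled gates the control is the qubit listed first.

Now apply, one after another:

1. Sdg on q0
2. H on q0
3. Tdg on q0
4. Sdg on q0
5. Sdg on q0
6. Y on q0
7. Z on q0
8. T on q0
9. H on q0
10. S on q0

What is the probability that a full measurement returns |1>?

A full measurement returns |1> with probability 1/2.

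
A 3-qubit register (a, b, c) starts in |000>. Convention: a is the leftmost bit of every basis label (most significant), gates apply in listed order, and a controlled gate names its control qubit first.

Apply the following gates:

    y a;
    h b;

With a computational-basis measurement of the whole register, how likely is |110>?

Outcome |110> occurs with probability 1/2.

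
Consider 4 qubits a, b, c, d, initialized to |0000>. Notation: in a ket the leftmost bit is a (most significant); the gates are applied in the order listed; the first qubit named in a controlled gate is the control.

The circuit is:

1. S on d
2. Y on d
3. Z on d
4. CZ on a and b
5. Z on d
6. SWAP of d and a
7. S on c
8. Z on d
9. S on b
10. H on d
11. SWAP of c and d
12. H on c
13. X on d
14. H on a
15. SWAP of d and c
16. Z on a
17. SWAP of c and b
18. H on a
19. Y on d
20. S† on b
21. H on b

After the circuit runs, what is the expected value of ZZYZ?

The observable ZZYZ averages to 0.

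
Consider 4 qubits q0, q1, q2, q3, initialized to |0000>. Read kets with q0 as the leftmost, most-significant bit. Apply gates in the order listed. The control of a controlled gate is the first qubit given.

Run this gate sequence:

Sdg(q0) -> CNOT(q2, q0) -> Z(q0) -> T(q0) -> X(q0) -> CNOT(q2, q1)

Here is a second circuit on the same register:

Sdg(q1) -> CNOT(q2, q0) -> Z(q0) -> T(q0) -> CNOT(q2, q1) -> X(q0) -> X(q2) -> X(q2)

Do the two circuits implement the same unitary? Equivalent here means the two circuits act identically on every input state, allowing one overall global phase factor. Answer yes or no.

No: there is an input state on which the two circuits produce genuinely different outputs (not merely differing by a phase).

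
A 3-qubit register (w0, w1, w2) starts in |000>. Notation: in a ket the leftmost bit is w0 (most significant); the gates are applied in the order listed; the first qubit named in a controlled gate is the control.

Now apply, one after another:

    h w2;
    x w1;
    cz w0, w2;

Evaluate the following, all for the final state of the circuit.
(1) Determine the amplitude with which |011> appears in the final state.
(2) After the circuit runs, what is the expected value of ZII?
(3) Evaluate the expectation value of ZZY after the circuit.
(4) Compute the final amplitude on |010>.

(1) The final state's coefficient on |011> equals sqrt(2)/2.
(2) The observable ZII averages to 1.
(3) The observable ZZY averages to 0.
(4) |010> carries amplitude sqrt(2)/2 in the final state.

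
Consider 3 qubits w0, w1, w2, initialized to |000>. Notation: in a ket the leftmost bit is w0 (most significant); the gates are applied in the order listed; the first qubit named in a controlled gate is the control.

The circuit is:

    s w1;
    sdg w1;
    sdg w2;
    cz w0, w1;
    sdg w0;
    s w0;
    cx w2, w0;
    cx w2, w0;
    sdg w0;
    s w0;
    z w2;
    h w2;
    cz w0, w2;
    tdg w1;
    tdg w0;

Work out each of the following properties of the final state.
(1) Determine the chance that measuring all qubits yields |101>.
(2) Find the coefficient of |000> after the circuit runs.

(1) Outcome |101> occurs with probability 0. Key observation: steps 5-10 multiply out to the identity, so the circuit reduces to the remaining gates.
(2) |000> carries amplitude sqrt(2)/2 in the final state.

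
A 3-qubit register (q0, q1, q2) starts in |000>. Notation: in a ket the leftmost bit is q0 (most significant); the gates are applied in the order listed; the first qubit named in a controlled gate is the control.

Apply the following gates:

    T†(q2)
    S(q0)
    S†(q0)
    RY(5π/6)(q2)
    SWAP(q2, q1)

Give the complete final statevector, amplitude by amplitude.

The resulting statevector has amplitude -sqrt(2)/4 + sqrt(6)/4 on |000>, sqrt(2)/4 + sqrt(6)/4 on |010>, and 0 on every other basis state.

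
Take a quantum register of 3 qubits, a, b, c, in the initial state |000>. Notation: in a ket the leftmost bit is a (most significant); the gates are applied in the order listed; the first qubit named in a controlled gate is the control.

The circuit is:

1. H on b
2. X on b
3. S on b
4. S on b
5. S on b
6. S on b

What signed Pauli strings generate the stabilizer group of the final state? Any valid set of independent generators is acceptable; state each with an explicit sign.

The final state is stabilized by the group generated by +IXI, +ZII, +IIZ; other independent generating sets are equally valid. Key observation: steps 3-6 multiply out to the identity, so the circuit reduces to the remaining gates.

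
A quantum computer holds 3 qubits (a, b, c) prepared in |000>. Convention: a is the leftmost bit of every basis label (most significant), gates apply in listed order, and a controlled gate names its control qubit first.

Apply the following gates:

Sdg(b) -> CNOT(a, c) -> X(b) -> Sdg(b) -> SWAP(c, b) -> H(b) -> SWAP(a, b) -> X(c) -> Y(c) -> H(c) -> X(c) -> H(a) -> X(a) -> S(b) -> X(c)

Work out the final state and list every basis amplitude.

The final amplitudes are sqrt(2)/2 on |100>, -sqrt(2)/2 on |101>, and 0 on every other basis state.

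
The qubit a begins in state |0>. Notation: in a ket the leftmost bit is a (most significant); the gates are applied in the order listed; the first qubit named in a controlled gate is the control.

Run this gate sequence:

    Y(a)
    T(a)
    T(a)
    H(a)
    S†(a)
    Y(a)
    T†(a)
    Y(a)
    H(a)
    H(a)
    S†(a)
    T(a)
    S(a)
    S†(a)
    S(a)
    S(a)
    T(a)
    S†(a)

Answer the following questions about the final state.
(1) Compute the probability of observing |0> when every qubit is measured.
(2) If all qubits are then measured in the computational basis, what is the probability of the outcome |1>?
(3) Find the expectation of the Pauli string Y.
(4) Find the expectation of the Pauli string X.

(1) The probability of measuring |0> is 1/2. Key observation: the block from step 9 through step 10 cancels to the identity and can be dropped.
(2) The probability of measuring |1> is 1/2.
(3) In the final state, Y has expectation -sqrt(2)/2.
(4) The observable X averages to -sqrt(2)/2.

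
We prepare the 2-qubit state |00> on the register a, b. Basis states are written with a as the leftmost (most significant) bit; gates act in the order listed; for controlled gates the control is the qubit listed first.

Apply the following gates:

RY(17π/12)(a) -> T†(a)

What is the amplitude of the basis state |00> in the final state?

The final state's coefficient on |00> equals -sqrt(3*sqrt(2) + 6)/4 + sqrt(2 - sqrt(2))/4.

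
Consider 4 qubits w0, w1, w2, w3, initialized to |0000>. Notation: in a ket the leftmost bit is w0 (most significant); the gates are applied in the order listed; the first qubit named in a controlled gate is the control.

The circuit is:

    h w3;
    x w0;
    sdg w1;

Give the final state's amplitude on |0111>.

The final state's coefficient on |0111> equals 0.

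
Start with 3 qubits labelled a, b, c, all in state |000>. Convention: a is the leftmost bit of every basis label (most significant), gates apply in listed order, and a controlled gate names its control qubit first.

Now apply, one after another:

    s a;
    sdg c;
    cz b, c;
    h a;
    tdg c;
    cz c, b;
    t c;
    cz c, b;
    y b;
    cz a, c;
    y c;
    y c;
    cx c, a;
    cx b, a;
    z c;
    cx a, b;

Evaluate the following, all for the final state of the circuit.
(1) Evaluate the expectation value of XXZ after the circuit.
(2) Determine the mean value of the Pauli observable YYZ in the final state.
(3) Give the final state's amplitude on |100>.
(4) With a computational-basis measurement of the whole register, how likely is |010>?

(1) The observable XXZ averages to 1.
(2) In the final state, YYZ has expectation 1.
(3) |100> carries amplitude sqrt(2)*I/2 in the final state.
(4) The probability of measuring |010> is 1/2.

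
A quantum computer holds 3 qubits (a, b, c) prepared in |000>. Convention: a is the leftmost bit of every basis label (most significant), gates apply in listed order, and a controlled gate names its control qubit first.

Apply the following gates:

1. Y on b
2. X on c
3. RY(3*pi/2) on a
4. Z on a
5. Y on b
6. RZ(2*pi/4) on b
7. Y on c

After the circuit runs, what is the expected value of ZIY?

The expectation value of ZIY is 0.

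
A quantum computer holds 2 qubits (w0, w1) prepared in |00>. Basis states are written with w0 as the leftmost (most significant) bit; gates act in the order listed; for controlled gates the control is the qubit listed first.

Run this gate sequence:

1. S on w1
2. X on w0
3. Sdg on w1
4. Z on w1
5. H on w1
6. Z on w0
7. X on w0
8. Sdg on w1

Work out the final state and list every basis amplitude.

The resulting statevector has amplitude -sqrt(2)/2 on |00>, sqrt(2)*I/2 on |01>, 0 on |10>, 0 on |11>.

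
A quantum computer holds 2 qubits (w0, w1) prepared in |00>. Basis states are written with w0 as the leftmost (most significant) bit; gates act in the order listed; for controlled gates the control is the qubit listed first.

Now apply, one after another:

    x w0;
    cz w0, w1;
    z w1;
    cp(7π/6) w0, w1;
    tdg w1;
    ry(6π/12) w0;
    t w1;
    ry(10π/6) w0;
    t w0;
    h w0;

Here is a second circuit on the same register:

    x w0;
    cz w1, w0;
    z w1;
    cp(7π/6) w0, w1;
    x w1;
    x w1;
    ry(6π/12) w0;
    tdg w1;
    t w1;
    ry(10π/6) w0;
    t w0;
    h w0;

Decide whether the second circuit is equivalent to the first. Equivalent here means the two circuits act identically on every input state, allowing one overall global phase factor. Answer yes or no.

Yes, they are equivalent — the unitaries differ by at most a global phase.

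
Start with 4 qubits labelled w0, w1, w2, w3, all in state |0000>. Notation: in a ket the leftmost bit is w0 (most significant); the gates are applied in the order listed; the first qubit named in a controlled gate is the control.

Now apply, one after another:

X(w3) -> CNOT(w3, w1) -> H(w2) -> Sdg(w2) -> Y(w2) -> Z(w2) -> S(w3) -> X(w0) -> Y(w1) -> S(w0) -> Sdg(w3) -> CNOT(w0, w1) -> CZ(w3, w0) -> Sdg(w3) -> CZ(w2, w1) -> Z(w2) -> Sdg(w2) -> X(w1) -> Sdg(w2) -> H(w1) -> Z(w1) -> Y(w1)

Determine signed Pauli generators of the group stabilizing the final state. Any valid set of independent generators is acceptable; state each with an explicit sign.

One valid set of independent stabilizer generators is +IXII, -IIYI, -ZIII, -IIIZ (any independent generating set of the same group is equally correct).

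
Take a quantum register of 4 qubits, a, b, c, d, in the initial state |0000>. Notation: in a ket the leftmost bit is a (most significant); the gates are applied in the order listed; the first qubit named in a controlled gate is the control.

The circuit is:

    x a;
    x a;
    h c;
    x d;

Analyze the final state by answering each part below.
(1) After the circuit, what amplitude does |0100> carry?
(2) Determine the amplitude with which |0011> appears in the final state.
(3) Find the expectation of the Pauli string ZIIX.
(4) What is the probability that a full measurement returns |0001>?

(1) The final state's coefficient on |0100> equals 0. Key observation: gates 1-2 undo each other exactly, leaving only the rest of the circuit to track.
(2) |0011> carries amplitude sqrt(2)/2 in the final state.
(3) In the final state, ZIIX has expectation 0.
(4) The probability of measuring |0001> is 1/2.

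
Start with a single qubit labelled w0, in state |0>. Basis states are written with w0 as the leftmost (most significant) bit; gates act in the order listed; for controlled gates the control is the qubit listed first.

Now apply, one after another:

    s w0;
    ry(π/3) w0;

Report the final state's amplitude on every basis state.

The final amplitudes are sqrt(3)/2 on |0>, 1/2 on |1>.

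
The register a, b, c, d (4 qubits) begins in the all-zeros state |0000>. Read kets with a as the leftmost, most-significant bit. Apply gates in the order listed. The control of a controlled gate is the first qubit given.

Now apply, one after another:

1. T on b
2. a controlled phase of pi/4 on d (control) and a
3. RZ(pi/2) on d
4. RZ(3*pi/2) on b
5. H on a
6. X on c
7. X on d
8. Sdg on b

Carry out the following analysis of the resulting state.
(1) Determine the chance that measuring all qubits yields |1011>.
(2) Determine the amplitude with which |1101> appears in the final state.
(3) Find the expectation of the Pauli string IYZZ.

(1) The probability of measuring |1011> is 1/2.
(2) |1101> carries amplitude 0 in the final state.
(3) The expectation value of IYZZ is 0.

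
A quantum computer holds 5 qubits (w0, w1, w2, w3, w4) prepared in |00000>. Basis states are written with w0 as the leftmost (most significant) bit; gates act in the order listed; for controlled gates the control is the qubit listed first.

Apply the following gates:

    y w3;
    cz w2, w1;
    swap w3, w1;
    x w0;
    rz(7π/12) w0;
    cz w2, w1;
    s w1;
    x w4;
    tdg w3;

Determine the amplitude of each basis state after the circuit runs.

The final amplitudes are -exp(7*I*pi/24) on |11001>, and 0 on every other basis state.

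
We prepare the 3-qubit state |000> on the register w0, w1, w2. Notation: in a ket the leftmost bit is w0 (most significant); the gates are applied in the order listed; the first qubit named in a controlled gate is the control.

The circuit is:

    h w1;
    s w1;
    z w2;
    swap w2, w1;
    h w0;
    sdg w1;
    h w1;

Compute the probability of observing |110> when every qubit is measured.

A full measurement returns |110> with probability 1/8.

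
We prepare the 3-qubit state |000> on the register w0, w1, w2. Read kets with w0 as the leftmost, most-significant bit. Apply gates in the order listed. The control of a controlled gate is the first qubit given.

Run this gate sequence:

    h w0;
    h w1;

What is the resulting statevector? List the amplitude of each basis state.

The resulting statevector has amplitude 1/2 on |000>, 0 on |001>, 1/2 on |010>, 0 on |011>, 1/2 on |100>, 0 on |101>, 1/2 on |110>, 0 on |111>.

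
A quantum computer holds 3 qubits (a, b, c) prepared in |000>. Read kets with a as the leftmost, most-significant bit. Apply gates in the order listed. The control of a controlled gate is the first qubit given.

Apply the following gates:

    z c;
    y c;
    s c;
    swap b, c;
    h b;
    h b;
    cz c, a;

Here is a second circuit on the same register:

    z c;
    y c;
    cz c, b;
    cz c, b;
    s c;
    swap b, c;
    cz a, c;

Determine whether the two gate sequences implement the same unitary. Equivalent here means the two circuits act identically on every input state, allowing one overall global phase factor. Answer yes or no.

Yes, they are equivalent — the unitaries differ by at most a global phase.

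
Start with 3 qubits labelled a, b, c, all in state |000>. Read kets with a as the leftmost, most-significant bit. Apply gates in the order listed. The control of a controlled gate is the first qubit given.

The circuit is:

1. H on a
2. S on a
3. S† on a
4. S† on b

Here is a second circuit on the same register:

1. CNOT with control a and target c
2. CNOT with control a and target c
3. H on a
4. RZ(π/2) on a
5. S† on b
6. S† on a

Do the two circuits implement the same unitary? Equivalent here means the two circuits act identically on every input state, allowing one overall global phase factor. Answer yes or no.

Yes — the two circuits implement the same unitary up to a global phase.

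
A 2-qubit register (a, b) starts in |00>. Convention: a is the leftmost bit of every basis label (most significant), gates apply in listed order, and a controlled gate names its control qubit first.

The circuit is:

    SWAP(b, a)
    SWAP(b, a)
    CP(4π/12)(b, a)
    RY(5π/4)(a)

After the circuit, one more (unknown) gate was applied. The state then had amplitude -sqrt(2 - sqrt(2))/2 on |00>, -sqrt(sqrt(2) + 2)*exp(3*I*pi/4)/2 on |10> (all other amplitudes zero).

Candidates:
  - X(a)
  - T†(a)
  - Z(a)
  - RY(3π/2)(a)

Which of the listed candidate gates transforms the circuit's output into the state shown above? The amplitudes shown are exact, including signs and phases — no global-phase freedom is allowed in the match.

It was T†(a) that produced the state shown. Key observation: the block from step 1 through step 2 cancels to the identity and can be dropped.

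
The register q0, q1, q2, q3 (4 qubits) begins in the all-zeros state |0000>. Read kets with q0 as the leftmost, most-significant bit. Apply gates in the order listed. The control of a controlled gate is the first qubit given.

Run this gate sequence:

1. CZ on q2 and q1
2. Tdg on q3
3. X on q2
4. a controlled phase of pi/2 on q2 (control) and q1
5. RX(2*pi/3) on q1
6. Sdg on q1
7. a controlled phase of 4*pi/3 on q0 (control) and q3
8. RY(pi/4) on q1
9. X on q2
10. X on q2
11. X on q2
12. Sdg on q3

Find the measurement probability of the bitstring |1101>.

A full measurement returns |1101> with probability 0. Key observation: gates 9-10 undo each other exactly, leaving only the rest of the circuit to track.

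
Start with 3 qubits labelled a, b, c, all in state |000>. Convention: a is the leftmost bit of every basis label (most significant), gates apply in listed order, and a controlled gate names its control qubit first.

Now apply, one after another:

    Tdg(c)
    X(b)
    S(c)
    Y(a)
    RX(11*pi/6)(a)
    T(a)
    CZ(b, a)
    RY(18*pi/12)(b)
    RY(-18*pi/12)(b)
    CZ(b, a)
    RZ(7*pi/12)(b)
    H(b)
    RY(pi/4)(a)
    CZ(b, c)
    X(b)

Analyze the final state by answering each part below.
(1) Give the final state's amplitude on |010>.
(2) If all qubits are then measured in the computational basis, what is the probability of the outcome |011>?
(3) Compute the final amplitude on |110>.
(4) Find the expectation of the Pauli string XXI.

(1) The amplitude on |010> is -sqrt(sqrt(2)/4 + 1/2)*exp(7*I*pi/24)/4 + sqrt(3)*I*sqrt(1/2 - sqrt(2)/4)*exp(13*I*pi/24)/4 + I*sqrt(1/2 - sqrt(2)/4)*exp(13*I*pi/24)/4 + sqrt(3)*sqrt(sqrt(2)/4 + 1/2)*exp(7*I*pi/24)/4. Key observation: the block from step 7 through step 10 cancels to the identity and can be dropped.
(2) The probability of measuring |011> is 0.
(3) The amplitude on |110> is -sqrt(1/2 - sqrt(2)/4)*exp(7*I*pi/24)/4 - I*sqrt(sqrt(2)/4 + 1/2)*exp(13*I*pi/24)/4 - sqrt(3)*I*sqrt(sqrt(2)/4 + 1/2)*exp(13*I*pi/24)/4 + sqrt(3)*sqrt(1/2 - sqrt(2)/4)*exp(7*I*pi/24)/4.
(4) The observable XXI averages to -1/4 + sqrt(6)/4.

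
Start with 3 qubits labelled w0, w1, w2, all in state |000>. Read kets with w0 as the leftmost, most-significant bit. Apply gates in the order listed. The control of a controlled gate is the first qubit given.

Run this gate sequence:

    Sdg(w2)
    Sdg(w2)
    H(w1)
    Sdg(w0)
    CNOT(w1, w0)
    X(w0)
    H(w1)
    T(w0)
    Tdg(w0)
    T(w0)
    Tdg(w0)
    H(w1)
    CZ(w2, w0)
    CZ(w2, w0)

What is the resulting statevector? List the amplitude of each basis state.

The resulting statevector has amplitude sqrt(2)/2 on |010>, sqrt(2)/2 on |100>, and 0 on every other basis state. Key observation: steps 7-12 multiply out to the identity, so the circuit reduces to the remaining gates.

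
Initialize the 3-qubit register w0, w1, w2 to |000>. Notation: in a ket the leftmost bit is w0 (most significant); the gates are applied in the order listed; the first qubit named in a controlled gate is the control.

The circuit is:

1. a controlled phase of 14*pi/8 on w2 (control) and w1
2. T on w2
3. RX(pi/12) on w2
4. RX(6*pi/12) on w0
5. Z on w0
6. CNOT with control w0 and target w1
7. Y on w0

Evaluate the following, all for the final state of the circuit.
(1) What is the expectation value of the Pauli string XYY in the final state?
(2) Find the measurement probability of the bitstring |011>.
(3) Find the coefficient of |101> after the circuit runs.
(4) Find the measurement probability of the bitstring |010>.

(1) The expectation value of XYY is -sqrt(2)/4 + sqrt(6)/4.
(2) A full measurement returns |011> with probability -sqrt(6)/16 - sqrt(2)/16 + 1/4.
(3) The final state's coefficient on |101> equals -sqrt(12 - 6*sqrt(2))/8 + sqrt(2*sqrt(2) + 4)/8.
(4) A full measurement returns |010> with probability sqrt(2)/16 + sqrt(6)/16 + 1/4.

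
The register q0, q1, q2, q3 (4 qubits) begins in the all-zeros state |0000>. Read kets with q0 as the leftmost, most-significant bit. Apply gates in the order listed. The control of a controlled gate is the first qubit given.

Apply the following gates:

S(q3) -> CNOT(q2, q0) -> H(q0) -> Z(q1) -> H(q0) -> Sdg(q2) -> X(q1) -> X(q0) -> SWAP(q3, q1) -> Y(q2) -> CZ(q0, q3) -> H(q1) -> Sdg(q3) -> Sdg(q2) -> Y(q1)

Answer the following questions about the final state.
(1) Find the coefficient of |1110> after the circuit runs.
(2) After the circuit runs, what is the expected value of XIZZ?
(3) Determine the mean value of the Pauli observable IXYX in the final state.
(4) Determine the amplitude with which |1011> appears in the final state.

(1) The amplitude on |1110> is 0.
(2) The observable XIZZ averages to 0.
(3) The observable IXYX averages to 0.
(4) The final state's coefficient on |1011> equals sqrt(2)/2.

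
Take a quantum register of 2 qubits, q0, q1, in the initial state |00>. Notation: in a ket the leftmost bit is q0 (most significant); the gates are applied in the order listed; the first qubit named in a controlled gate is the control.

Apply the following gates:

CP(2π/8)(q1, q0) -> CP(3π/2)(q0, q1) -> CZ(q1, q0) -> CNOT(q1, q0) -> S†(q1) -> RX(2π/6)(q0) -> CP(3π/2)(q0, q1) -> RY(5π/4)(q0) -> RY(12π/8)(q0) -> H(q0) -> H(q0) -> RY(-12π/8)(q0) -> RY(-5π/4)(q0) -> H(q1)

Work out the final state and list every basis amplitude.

After the circuit, the state carries amplitude sqrt(6)/4 on |00>, sqrt(6)/4 on |01>, -sqrt(2)*I/4 on |10>, -sqrt(2)*I/4 on |11>. Key observation: gates 8-13 undo each other exactly, leaving only the rest of the circuit to track.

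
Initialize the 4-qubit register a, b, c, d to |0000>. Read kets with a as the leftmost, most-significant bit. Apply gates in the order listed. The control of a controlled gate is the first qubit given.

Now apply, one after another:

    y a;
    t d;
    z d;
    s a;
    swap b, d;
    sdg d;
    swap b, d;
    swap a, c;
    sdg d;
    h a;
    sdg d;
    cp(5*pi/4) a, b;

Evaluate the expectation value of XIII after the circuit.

In the final state, XIII has expectation 1.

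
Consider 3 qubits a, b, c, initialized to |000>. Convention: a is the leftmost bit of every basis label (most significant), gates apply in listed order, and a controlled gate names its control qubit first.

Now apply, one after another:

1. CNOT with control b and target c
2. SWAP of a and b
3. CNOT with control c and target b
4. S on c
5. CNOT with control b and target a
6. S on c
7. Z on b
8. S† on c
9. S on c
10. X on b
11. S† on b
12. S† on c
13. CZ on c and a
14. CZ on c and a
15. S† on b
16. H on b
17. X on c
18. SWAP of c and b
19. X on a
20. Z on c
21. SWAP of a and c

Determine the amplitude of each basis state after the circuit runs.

After the circuit, the state carries amplitude -sqrt(2)/2 on |011>, -sqrt(2)/2 on |111>, and 0 on every other basis state.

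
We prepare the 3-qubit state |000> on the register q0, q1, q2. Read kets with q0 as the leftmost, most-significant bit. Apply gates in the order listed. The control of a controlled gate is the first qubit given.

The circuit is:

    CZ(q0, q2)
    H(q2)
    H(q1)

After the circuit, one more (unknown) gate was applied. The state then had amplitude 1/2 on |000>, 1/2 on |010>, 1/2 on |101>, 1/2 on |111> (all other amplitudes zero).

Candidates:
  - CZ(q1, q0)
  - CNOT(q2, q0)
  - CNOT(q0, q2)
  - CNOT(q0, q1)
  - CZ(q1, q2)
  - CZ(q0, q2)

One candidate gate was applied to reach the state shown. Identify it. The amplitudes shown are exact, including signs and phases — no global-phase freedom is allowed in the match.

The applied gate was CNOT(q2, q0).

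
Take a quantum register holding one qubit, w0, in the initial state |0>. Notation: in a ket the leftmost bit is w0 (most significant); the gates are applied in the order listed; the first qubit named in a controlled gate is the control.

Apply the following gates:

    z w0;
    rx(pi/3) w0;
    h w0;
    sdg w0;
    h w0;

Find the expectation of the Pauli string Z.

In the final state, Z has expectation sqrt(3)/2.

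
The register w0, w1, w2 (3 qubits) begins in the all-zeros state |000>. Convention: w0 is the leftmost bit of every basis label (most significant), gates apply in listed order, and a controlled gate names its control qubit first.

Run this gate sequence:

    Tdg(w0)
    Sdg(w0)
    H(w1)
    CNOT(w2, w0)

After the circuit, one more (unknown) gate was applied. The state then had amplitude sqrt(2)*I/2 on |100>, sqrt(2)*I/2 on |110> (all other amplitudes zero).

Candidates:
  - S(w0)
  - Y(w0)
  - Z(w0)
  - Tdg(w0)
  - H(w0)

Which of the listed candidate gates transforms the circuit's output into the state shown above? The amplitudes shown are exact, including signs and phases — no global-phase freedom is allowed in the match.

The applied gate was Y(w0).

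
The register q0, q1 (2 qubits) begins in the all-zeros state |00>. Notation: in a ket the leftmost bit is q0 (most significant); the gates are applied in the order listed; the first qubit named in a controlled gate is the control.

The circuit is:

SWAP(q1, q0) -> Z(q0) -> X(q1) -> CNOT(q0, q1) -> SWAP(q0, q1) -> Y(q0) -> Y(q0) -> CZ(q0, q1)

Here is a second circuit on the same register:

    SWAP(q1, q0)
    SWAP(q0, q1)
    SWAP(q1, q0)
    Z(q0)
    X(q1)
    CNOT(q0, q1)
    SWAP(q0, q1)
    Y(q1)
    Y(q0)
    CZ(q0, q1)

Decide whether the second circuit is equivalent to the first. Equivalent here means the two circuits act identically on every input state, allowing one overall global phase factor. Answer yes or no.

No, they are not equivalent — no single phase factor reconciles the two unitaries.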